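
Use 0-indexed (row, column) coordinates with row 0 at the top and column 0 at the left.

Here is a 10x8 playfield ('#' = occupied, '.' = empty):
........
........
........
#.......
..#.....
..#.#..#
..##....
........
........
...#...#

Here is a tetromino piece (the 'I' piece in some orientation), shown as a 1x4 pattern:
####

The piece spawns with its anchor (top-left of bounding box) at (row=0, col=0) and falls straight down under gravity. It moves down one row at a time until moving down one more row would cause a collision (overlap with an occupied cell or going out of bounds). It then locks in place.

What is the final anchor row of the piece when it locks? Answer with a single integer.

Spawn at (row=0, col=0). Try each row:
  row 0: fits
  row 1: fits
  row 2: fits
  row 3: blocked -> lock at row 2

Answer: 2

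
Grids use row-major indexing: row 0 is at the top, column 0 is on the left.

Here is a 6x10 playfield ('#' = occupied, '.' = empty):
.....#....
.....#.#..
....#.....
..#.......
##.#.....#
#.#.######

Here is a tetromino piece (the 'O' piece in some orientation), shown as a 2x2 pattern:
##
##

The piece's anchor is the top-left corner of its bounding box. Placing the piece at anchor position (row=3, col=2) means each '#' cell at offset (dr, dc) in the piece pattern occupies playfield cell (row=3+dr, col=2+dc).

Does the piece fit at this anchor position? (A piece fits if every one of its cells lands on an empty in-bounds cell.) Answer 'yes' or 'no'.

Check each piece cell at anchor (3, 2):
  offset (0,0) -> (3,2): occupied ('#') -> FAIL
  offset (0,1) -> (3,3): empty -> OK
  offset (1,0) -> (4,2): empty -> OK
  offset (1,1) -> (4,3): occupied ('#') -> FAIL
All cells valid: no

Answer: no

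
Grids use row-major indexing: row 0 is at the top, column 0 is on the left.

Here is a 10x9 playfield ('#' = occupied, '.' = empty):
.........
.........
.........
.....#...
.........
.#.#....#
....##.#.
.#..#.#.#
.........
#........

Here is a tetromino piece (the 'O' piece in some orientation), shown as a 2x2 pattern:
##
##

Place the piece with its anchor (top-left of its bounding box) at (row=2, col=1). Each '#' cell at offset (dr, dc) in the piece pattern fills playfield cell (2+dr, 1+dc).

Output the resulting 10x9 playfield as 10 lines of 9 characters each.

Answer: .........
.........
.##......
.##..#...
.........
.#.#....#
....##.#.
.#..#.#.#
.........
#........

Derivation:
Fill (2+0,1+0) = (2,1)
Fill (2+0,1+1) = (2,2)
Fill (2+1,1+0) = (3,1)
Fill (2+1,1+1) = (3,2)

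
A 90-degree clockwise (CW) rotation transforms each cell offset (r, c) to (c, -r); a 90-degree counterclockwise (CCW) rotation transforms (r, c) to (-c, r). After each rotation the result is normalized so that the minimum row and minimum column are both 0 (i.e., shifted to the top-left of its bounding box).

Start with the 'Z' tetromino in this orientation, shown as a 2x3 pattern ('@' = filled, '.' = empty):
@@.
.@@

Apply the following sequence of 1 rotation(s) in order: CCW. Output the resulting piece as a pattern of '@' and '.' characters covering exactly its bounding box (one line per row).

Answer: .@
@@
@.

Derivation:
Start:
@@.
.@@
After rotation 1 (CCW):
.@
@@
@.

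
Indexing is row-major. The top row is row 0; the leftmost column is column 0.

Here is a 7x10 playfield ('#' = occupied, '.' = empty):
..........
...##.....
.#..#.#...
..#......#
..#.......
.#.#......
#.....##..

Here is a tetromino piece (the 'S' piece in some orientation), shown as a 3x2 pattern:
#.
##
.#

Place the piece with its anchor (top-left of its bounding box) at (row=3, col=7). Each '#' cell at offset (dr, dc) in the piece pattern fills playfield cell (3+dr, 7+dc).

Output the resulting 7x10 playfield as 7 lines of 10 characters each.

Fill (3+0,7+0) = (3,7)
Fill (3+1,7+0) = (4,7)
Fill (3+1,7+1) = (4,8)
Fill (3+2,7+1) = (5,8)

Answer: ..........
...##.....
.#..#.#...
..#....#.#
..#....##.
.#.#....#.
#.....##..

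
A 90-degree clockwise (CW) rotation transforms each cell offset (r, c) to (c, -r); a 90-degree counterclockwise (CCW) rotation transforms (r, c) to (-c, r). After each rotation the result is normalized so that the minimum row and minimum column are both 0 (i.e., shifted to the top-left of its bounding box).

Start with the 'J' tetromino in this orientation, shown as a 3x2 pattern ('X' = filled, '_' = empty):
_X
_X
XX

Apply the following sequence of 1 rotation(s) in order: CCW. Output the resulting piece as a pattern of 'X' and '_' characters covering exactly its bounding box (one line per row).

Start:
_X
_X
XX
After rotation 1 (CCW):
XXX
__X

Answer: XXX
__X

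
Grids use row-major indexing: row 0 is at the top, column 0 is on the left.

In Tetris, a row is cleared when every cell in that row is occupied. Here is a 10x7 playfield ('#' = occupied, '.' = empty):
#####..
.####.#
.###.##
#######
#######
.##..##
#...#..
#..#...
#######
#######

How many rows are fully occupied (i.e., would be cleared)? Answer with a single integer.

Answer: 4

Derivation:
Check each row:
  row 0: 2 empty cells -> not full
  row 1: 2 empty cells -> not full
  row 2: 2 empty cells -> not full
  row 3: 0 empty cells -> FULL (clear)
  row 4: 0 empty cells -> FULL (clear)
  row 5: 3 empty cells -> not full
  row 6: 5 empty cells -> not full
  row 7: 5 empty cells -> not full
  row 8: 0 empty cells -> FULL (clear)
  row 9: 0 empty cells -> FULL (clear)
Total rows cleared: 4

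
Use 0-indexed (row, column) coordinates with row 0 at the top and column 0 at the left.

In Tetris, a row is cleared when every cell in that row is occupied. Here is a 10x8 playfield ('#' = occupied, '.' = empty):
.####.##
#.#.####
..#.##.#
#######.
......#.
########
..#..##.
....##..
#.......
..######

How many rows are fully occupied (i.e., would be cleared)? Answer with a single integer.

Answer: 1

Derivation:
Check each row:
  row 0: 2 empty cells -> not full
  row 1: 2 empty cells -> not full
  row 2: 4 empty cells -> not full
  row 3: 1 empty cell -> not full
  row 4: 7 empty cells -> not full
  row 5: 0 empty cells -> FULL (clear)
  row 6: 5 empty cells -> not full
  row 7: 6 empty cells -> not full
  row 8: 7 empty cells -> not full
  row 9: 2 empty cells -> not full
Total rows cleared: 1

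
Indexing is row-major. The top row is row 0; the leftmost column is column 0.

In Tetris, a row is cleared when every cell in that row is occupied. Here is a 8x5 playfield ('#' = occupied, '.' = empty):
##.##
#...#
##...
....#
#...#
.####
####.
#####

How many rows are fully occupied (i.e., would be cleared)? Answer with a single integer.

Check each row:
  row 0: 1 empty cell -> not full
  row 1: 3 empty cells -> not full
  row 2: 3 empty cells -> not full
  row 3: 4 empty cells -> not full
  row 4: 3 empty cells -> not full
  row 5: 1 empty cell -> not full
  row 6: 1 empty cell -> not full
  row 7: 0 empty cells -> FULL (clear)
Total rows cleared: 1

Answer: 1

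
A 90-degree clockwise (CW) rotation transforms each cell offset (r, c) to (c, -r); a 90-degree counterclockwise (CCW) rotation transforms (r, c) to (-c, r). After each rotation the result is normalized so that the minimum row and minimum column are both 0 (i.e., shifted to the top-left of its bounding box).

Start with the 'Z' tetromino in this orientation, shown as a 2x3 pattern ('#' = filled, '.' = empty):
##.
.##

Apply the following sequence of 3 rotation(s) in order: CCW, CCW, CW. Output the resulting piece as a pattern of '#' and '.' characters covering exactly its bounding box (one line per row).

Answer: .#
##
#.

Derivation:
Start:
##.
.##
After rotation 1 (CCW):
.#
##
#.
After rotation 2 (CCW):
##.
.##
After rotation 3 (CW):
.#
##
#.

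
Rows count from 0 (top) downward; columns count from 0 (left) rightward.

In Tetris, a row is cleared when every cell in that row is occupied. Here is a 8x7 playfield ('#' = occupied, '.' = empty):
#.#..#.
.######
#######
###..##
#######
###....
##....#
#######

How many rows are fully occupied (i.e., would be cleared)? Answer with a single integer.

Answer: 3

Derivation:
Check each row:
  row 0: 4 empty cells -> not full
  row 1: 1 empty cell -> not full
  row 2: 0 empty cells -> FULL (clear)
  row 3: 2 empty cells -> not full
  row 4: 0 empty cells -> FULL (clear)
  row 5: 4 empty cells -> not full
  row 6: 4 empty cells -> not full
  row 7: 0 empty cells -> FULL (clear)
Total rows cleared: 3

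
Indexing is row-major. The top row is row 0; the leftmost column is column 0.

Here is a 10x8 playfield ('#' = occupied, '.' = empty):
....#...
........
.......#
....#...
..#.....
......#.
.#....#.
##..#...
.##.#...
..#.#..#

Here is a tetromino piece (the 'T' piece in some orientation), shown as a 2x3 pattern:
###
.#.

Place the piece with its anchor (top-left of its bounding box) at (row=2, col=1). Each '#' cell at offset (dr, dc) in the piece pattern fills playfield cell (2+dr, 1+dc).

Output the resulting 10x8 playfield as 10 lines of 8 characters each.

Fill (2+0,1+0) = (2,1)
Fill (2+0,1+1) = (2,2)
Fill (2+0,1+2) = (2,3)
Fill (2+1,1+1) = (3,2)

Answer: ....#...
........
.###...#
..#.#...
..#.....
......#.
.#....#.
##..#...
.##.#...
..#.#..#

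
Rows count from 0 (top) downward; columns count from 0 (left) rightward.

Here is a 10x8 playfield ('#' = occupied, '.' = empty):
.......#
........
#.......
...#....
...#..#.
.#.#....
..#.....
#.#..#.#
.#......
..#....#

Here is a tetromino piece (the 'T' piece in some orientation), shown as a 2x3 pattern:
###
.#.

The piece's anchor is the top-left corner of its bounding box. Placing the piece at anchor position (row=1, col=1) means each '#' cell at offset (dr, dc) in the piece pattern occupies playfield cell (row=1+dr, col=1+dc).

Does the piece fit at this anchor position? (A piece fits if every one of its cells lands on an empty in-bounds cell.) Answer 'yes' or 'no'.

Answer: yes

Derivation:
Check each piece cell at anchor (1, 1):
  offset (0,0) -> (1,1): empty -> OK
  offset (0,1) -> (1,2): empty -> OK
  offset (0,2) -> (1,3): empty -> OK
  offset (1,1) -> (2,2): empty -> OK
All cells valid: yes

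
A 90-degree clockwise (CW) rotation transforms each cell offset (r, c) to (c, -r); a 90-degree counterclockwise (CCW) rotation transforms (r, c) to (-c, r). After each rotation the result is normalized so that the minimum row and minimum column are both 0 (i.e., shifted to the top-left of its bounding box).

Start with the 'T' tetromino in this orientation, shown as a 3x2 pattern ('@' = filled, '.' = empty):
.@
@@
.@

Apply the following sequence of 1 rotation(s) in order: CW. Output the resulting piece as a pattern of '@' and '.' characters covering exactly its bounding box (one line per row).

Answer: .@.
@@@

Derivation:
Start:
.@
@@
.@
After rotation 1 (CW):
.@.
@@@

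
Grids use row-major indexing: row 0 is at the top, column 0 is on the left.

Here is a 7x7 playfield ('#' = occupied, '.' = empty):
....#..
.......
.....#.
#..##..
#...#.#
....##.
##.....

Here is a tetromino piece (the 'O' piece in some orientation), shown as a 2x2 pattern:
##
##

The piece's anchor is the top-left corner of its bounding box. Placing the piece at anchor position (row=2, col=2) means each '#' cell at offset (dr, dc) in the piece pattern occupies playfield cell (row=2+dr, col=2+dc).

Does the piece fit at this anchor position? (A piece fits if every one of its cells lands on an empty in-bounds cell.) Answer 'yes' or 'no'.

Answer: no

Derivation:
Check each piece cell at anchor (2, 2):
  offset (0,0) -> (2,2): empty -> OK
  offset (0,1) -> (2,3): empty -> OK
  offset (1,0) -> (3,2): empty -> OK
  offset (1,1) -> (3,3): occupied ('#') -> FAIL
All cells valid: no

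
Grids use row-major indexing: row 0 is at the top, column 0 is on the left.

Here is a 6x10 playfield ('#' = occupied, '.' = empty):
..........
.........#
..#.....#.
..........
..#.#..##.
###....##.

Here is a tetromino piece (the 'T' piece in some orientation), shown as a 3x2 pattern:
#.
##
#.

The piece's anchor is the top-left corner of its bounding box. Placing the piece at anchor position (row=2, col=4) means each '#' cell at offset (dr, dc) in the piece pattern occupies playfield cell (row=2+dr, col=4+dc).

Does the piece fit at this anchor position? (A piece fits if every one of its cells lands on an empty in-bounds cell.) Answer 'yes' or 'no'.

Answer: no

Derivation:
Check each piece cell at anchor (2, 4):
  offset (0,0) -> (2,4): empty -> OK
  offset (1,0) -> (3,4): empty -> OK
  offset (1,1) -> (3,5): empty -> OK
  offset (2,0) -> (4,4): occupied ('#') -> FAIL
All cells valid: no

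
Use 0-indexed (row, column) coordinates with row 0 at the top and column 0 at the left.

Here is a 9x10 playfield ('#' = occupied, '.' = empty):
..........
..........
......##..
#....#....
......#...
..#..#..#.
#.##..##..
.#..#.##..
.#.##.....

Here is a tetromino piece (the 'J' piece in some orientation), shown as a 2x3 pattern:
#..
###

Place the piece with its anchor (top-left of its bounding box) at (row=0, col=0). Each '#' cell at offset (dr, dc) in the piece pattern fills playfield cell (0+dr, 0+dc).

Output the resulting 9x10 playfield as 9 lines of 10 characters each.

Answer: #.........
###.......
......##..
#....#....
......#...
..#..#..#.
#.##..##..
.#..#.##..
.#.##.....

Derivation:
Fill (0+0,0+0) = (0,0)
Fill (0+1,0+0) = (1,0)
Fill (0+1,0+1) = (1,1)
Fill (0+1,0+2) = (1,2)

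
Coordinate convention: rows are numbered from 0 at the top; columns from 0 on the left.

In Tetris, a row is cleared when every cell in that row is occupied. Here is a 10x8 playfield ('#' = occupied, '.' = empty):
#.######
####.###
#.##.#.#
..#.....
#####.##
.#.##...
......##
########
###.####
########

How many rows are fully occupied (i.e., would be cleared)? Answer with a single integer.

Check each row:
  row 0: 1 empty cell -> not full
  row 1: 1 empty cell -> not full
  row 2: 3 empty cells -> not full
  row 3: 7 empty cells -> not full
  row 4: 1 empty cell -> not full
  row 5: 5 empty cells -> not full
  row 6: 6 empty cells -> not full
  row 7: 0 empty cells -> FULL (clear)
  row 8: 1 empty cell -> not full
  row 9: 0 empty cells -> FULL (clear)
Total rows cleared: 2

Answer: 2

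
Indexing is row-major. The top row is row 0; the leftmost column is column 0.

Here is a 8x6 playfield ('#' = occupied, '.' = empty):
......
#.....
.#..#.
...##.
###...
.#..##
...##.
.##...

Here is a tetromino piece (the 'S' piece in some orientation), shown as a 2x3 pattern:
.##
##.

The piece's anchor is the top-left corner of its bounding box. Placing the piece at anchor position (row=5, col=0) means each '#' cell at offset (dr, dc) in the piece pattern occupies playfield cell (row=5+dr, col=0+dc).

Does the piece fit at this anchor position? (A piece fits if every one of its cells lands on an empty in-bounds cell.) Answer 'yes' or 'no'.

Check each piece cell at anchor (5, 0):
  offset (0,1) -> (5,1): occupied ('#') -> FAIL
  offset (0,2) -> (5,2): empty -> OK
  offset (1,0) -> (6,0): empty -> OK
  offset (1,1) -> (6,1): empty -> OK
All cells valid: no

Answer: no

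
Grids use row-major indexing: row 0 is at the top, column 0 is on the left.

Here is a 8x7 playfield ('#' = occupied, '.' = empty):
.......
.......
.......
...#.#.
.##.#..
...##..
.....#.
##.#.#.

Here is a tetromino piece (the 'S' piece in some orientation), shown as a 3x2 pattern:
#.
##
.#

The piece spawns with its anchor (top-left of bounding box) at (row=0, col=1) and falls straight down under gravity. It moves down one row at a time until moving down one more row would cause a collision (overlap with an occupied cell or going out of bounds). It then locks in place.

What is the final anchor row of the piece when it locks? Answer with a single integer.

Spawn at (row=0, col=1). Try each row:
  row 0: fits
  row 1: fits
  row 2: blocked -> lock at row 1

Answer: 1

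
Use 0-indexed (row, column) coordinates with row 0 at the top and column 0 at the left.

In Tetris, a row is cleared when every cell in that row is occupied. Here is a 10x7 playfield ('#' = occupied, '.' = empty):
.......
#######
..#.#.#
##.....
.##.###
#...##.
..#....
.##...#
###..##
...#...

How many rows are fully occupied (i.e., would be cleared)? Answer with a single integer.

Check each row:
  row 0: 7 empty cells -> not full
  row 1: 0 empty cells -> FULL (clear)
  row 2: 4 empty cells -> not full
  row 3: 5 empty cells -> not full
  row 4: 2 empty cells -> not full
  row 5: 4 empty cells -> not full
  row 6: 6 empty cells -> not full
  row 7: 4 empty cells -> not full
  row 8: 2 empty cells -> not full
  row 9: 6 empty cells -> not full
Total rows cleared: 1

Answer: 1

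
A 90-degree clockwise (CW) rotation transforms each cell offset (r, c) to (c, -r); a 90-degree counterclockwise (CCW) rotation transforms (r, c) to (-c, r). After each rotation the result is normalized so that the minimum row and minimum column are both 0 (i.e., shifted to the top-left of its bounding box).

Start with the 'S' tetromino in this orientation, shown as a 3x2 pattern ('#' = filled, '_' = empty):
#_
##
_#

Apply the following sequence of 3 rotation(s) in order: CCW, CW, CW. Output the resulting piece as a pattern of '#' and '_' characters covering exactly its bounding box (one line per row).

Answer: _##
##_

Derivation:
Start:
#_
##
_#
After rotation 1 (CCW):
_##
##_
After rotation 2 (CW):
#_
##
_#
After rotation 3 (CW):
_##
##_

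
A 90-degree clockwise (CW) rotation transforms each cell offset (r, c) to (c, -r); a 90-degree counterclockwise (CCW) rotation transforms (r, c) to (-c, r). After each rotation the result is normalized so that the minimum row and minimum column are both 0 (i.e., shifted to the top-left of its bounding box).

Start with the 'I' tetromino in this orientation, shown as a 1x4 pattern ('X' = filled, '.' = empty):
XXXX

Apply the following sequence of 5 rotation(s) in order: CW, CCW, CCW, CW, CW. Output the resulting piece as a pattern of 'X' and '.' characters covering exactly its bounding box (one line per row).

Start:
XXXX
After rotation 1 (CW):
X
X
X
X
After rotation 2 (CCW):
XXXX
After rotation 3 (CCW):
X
X
X
X
After rotation 4 (CW):
XXXX
After rotation 5 (CW):
X
X
X
X

Answer: X
X
X
X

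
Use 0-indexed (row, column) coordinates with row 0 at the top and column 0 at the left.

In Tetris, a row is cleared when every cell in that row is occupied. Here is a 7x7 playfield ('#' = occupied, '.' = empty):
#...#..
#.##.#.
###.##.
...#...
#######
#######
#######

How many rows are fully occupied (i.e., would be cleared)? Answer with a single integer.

Answer: 3

Derivation:
Check each row:
  row 0: 5 empty cells -> not full
  row 1: 3 empty cells -> not full
  row 2: 2 empty cells -> not full
  row 3: 6 empty cells -> not full
  row 4: 0 empty cells -> FULL (clear)
  row 5: 0 empty cells -> FULL (clear)
  row 6: 0 empty cells -> FULL (clear)
Total rows cleared: 3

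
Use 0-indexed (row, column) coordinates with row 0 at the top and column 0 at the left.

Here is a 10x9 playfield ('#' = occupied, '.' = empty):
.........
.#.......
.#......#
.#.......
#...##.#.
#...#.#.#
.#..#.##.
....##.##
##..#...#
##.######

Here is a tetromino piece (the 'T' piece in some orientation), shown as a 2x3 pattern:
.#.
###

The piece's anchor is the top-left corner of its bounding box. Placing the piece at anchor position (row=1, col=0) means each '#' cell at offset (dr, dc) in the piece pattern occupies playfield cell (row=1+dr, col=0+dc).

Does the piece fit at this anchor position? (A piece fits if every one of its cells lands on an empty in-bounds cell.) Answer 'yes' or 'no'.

Check each piece cell at anchor (1, 0):
  offset (0,1) -> (1,1): occupied ('#') -> FAIL
  offset (1,0) -> (2,0): empty -> OK
  offset (1,1) -> (2,1): occupied ('#') -> FAIL
  offset (1,2) -> (2,2): empty -> OK
All cells valid: no

Answer: no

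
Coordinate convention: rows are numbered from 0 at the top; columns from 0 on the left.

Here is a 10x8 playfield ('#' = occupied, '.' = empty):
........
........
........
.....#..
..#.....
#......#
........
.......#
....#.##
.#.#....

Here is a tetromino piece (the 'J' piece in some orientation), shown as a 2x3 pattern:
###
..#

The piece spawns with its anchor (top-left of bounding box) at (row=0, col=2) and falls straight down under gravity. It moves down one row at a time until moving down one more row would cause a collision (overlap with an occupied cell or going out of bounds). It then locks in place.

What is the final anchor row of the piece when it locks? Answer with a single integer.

Spawn at (row=0, col=2). Try each row:
  row 0: fits
  row 1: fits
  row 2: fits
  row 3: fits
  row 4: blocked -> lock at row 3

Answer: 3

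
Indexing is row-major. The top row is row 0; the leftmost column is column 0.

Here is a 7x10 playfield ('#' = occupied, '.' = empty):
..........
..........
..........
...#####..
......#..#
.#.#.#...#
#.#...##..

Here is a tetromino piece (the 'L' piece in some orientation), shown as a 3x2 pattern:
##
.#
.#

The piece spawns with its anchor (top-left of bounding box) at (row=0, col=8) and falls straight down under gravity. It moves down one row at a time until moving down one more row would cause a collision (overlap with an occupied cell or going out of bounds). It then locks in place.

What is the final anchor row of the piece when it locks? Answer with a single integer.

Answer: 1

Derivation:
Spawn at (row=0, col=8). Try each row:
  row 0: fits
  row 1: fits
  row 2: blocked -> lock at row 1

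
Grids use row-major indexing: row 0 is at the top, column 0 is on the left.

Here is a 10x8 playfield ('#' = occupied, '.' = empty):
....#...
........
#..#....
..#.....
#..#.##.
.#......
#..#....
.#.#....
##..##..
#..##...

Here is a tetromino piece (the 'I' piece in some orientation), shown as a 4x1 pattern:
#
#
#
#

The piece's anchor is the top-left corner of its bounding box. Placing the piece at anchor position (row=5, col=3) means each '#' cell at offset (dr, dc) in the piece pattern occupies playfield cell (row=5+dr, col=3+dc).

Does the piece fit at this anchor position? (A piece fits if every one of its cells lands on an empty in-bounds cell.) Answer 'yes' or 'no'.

Answer: no

Derivation:
Check each piece cell at anchor (5, 3):
  offset (0,0) -> (5,3): empty -> OK
  offset (1,0) -> (6,3): occupied ('#') -> FAIL
  offset (2,0) -> (7,3): occupied ('#') -> FAIL
  offset (3,0) -> (8,3): empty -> OK
All cells valid: no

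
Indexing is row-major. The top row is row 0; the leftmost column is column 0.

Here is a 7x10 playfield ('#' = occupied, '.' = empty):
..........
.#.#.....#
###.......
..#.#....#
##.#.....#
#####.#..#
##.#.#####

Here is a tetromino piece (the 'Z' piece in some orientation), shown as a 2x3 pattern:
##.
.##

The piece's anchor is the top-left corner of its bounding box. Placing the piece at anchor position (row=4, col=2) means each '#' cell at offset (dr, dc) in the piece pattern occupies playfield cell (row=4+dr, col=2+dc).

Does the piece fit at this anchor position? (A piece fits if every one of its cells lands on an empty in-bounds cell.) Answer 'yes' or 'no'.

Check each piece cell at anchor (4, 2):
  offset (0,0) -> (4,2): empty -> OK
  offset (0,1) -> (4,3): occupied ('#') -> FAIL
  offset (1,1) -> (5,3): occupied ('#') -> FAIL
  offset (1,2) -> (5,4): occupied ('#') -> FAIL
All cells valid: no

Answer: no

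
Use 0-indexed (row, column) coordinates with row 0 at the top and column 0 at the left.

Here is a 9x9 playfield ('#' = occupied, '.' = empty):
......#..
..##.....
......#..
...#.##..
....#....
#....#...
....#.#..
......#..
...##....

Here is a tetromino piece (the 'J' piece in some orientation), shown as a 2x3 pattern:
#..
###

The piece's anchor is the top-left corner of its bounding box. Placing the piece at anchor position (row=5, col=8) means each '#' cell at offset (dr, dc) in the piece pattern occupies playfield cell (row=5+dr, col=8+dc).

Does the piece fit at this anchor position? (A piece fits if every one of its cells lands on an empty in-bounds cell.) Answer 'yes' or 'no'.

Check each piece cell at anchor (5, 8):
  offset (0,0) -> (5,8): empty -> OK
  offset (1,0) -> (6,8): empty -> OK
  offset (1,1) -> (6,9): out of bounds -> FAIL
  offset (1,2) -> (6,10): out of bounds -> FAIL
All cells valid: no

Answer: no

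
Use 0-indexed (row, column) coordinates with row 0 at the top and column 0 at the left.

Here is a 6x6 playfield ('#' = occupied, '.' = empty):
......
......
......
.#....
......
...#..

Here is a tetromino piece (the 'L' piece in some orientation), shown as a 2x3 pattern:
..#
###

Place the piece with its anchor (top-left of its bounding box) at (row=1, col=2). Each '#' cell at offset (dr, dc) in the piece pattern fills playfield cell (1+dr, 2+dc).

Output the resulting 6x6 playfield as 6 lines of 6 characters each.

Fill (1+0,2+2) = (1,4)
Fill (1+1,2+0) = (2,2)
Fill (1+1,2+1) = (2,3)
Fill (1+1,2+2) = (2,4)

Answer: ......
....#.
..###.
.#....
......
...#..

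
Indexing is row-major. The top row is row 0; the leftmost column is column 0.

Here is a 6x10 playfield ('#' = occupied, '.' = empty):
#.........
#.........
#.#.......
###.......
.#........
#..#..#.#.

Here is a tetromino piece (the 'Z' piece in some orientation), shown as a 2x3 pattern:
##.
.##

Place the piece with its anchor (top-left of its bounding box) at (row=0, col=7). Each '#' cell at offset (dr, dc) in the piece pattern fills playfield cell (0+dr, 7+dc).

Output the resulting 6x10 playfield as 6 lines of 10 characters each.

Answer: #......##.
#.......##
#.#.......
###.......
.#........
#..#..#.#.

Derivation:
Fill (0+0,7+0) = (0,7)
Fill (0+0,7+1) = (0,8)
Fill (0+1,7+1) = (1,8)
Fill (0+1,7+2) = (1,9)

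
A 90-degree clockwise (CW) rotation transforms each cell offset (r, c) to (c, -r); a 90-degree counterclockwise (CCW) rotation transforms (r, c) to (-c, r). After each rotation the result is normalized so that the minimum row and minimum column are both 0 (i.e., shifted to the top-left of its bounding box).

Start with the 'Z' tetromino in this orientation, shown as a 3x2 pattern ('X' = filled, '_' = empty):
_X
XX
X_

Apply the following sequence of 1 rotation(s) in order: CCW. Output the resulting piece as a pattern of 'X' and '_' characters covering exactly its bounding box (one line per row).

Answer: XX_
_XX

Derivation:
Start:
_X
XX
X_
After rotation 1 (CCW):
XX_
_XX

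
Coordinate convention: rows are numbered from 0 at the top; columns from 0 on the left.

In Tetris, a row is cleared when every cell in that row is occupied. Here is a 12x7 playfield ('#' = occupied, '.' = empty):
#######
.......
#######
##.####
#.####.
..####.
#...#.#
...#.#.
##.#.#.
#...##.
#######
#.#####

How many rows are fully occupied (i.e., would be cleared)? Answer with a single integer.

Answer: 3

Derivation:
Check each row:
  row 0: 0 empty cells -> FULL (clear)
  row 1: 7 empty cells -> not full
  row 2: 0 empty cells -> FULL (clear)
  row 3: 1 empty cell -> not full
  row 4: 2 empty cells -> not full
  row 5: 3 empty cells -> not full
  row 6: 4 empty cells -> not full
  row 7: 5 empty cells -> not full
  row 8: 3 empty cells -> not full
  row 9: 4 empty cells -> not full
  row 10: 0 empty cells -> FULL (clear)
  row 11: 1 empty cell -> not full
Total rows cleared: 3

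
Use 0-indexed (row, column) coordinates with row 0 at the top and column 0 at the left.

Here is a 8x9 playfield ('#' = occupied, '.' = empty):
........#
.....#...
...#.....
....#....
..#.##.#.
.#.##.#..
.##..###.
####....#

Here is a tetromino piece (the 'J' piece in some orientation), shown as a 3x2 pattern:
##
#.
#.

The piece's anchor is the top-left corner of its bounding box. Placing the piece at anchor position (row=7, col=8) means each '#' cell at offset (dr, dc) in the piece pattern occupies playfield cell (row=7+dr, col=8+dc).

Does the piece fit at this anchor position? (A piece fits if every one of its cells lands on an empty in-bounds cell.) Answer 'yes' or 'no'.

Check each piece cell at anchor (7, 8):
  offset (0,0) -> (7,8): occupied ('#') -> FAIL
  offset (0,1) -> (7,9): out of bounds -> FAIL
  offset (1,0) -> (8,8): out of bounds -> FAIL
  offset (2,0) -> (9,8): out of bounds -> FAIL
All cells valid: no

Answer: no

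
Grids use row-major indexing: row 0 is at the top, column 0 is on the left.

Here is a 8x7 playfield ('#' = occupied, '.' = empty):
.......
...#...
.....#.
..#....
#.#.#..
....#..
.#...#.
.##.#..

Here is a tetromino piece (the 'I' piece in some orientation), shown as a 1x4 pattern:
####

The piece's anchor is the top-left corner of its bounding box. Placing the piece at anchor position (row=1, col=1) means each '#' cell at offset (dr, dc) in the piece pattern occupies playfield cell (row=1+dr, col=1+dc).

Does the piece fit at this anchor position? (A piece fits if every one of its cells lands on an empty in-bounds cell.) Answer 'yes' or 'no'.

Answer: no

Derivation:
Check each piece cell at anchor (1, 1):
  offset (0,0) -> (1,1): empty -> OK
  offset (0,1) -> (1,2): empty -> OK
  offset (0,2) -> (1,3): occupied ('#') -> FAIL
  offset (0,3) -> (1,4): empty -> OK
All cells valid: no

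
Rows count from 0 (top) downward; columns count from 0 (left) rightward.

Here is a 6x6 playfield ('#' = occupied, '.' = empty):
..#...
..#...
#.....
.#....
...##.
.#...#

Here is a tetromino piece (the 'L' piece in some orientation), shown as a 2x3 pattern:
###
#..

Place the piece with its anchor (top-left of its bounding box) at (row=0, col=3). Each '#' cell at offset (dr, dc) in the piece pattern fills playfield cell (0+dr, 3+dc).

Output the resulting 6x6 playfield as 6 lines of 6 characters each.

Answer: ..####
..##..
#.....
.#....
...##.
.#...#

Derivation:
Fill (0+0,3+0) = (0,3)
Fill (0+0,3+1) = (0,4)
Fill (0+0,3+2) = (0,5)
Fill (0+1,3+0) = (1,3)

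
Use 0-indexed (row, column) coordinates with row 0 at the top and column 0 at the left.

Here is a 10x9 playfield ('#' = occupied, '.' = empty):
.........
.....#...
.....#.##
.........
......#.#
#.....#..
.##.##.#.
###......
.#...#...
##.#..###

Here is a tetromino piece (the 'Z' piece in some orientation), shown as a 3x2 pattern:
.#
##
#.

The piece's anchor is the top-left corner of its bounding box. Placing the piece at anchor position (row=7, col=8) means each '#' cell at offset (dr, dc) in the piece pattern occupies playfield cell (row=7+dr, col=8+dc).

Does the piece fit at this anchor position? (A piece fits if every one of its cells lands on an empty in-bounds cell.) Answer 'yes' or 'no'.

Answer: no

Derivation:
Check each piece cell at anchor (7, 8):
  offset (0,1) -> (7,9): out of bounds -> FAIL
  offset (1,0) -> (8,8): empty -> OK
  offset (1,1) -> (8,9): out of bounds -> FAIL
  offset (2,0) -> (9,8): occupied ('#') -> FAIL
All cells valid: no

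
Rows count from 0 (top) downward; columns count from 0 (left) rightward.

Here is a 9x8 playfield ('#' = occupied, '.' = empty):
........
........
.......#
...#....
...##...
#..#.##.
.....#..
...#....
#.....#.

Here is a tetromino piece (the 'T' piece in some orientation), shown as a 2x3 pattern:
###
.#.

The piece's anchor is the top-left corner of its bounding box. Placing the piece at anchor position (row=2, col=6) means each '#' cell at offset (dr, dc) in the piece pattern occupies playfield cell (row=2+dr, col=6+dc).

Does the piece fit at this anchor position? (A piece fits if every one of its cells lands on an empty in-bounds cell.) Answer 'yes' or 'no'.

Answer: no

Derivation:
Check each piece cell at anchor (2, 6):
  offset (0,0) -> (2,6): empty -> OK
  offset (0,1) -> (2,7): occupied ('#') -> FAIL
  offset (0,2) -> (2,8): out of bounds -> FAIL
  offset (1,1) -> (3,7): empty -> OK
All cells valid: no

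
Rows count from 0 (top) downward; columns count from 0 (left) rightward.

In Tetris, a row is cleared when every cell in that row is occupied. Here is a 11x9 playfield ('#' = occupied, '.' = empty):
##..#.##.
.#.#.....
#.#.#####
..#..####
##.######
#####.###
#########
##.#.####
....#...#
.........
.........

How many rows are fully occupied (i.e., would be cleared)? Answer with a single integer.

Answer: 1

Derivation:
Check each row:
  row 0: 4 empty cells -> not full
  row 1: 7 empty cells -> not full
  row 2: 2 empty cells -> not full
  row 3: 4 empty cells -> not full
  row 4: 1 empty cell -> not full
  row 5: 1 empty cell -> not full
  row 6: 0 empty cells -> FULL (clear)
  row 7: 2 empty cells -> not full
  row 8: 7 empty cells -> not full
  row 9: 9 empty cells -> not full
  row 10: 9 empty cells -> not full
Total rows cleared: 1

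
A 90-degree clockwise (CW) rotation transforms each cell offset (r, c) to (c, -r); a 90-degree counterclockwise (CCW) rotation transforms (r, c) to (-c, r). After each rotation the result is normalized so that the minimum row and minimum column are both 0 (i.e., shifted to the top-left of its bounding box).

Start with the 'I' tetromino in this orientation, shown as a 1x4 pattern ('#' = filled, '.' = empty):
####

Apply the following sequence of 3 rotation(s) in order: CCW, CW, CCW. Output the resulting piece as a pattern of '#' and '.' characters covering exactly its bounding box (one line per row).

Start:
####
After rotation 1 (CCW):
#
#
#
#
After rotation 2 (CW):
####
After rotation 3 (CCW):
#
#
#
#

Answer: #
#
#
#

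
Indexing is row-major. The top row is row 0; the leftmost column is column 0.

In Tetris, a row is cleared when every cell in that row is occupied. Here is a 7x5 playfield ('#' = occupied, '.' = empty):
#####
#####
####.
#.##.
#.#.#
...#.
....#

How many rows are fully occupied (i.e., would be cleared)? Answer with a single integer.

Check each row:
  row 0: 0 empty cells -> FULL (clear)
  row 1: 0 empty cells -> FULL (clear)
  row 2: 1 empty cell -> not full
  row 3: 2 empty cells -> not full
  row 4: 2 empty cells -> not full
  row 5: 4 empty cells -> not full
  row 6: 4 empty cells -> not full
Total rows cleared: 2

Answer: 2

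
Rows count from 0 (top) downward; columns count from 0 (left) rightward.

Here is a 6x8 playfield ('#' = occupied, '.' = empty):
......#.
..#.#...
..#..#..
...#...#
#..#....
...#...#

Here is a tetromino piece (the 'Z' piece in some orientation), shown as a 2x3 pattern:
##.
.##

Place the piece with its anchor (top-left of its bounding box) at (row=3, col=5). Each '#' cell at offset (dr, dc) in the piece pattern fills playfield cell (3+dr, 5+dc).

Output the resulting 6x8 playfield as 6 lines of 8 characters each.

Answer: ......#.
..#.#...
..#..#..
...#.###
#..#..##
...#...#

Derivation:
Fill (3+0,5+0) = (3,5)
Fill (3+0,5+1) = (3,6)
Fill (3+1,5+1) = (4,6)
Fill (3+1,5+2) = (4,7)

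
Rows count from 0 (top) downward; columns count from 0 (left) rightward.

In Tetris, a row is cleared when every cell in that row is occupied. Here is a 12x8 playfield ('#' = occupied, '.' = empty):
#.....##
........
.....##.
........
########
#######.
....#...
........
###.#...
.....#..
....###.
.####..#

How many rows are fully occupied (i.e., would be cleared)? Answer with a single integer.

Answer: 1

Derivation:
Check each row:
  row 0: 5 empty cells -> not full
  row 1: 8 empty cells -> not full
  row 2: 6 empty cells -> not full
  row 3: 8 empty cells -> not full
  row 4: 0 empty cells -> FULL (clear)
  row 5: 1 empty cell -> not full
  row 6: 7 empty cells -> not full
  row 7: 8 empty cells -> not full
  row 8: 4 empty cells -> not full
  row 9: 7 empty cells -> not full
  row 10: 5 empty cells -> not full
  row 11: 3 empty cells -> not full
Total rows cleared: 1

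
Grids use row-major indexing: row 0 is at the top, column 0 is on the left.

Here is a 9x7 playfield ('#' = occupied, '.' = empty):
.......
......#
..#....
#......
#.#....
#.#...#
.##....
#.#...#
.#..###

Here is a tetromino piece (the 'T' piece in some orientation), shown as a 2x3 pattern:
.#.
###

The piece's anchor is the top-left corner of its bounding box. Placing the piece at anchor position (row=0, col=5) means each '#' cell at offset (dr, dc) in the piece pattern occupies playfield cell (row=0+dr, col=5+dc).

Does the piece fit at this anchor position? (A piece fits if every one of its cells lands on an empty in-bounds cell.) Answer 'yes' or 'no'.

Check each piece cell at anchor (0, 5):
  offset (0,1) -> (0,6): empty -> OK
  offset (1,0) -> (1,5): empty -> OK
  offset (1,1) -> (1,6): occupied ('#') -> FAIL
  offset (1,2) -> (1,7): out of bounds -> FAIL
All cells valid: no

Answer: no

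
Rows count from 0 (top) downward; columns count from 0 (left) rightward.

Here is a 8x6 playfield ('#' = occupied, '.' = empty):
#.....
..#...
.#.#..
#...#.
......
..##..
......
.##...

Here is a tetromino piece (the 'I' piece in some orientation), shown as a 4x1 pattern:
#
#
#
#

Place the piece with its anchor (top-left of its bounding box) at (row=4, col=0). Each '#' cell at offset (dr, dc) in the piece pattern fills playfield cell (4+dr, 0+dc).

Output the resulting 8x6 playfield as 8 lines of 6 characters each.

Fill (4+0,0+0) = (4,0)
Fill (4+1,0+0) = (5,0)
Fill (4+2,0+0) = (6,0)
Fill (4+3,0+0) = (7,0)

Answer: #.....
..#...
.#.#..
#...#.
#.....
#.##..
#.....
###...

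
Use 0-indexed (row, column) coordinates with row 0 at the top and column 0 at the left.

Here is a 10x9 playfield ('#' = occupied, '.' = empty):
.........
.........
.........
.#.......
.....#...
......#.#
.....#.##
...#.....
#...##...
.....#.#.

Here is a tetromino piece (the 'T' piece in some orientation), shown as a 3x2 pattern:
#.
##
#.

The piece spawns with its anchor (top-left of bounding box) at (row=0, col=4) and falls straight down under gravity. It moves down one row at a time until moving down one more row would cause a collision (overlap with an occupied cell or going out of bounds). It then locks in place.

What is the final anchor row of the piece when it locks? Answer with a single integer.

Spawn at (row=0, col=4). Try each row:
  row 0: fits
  row 1: fits
  row 2: fits
  row 3: blocked -> lock at row 2

Answer: 2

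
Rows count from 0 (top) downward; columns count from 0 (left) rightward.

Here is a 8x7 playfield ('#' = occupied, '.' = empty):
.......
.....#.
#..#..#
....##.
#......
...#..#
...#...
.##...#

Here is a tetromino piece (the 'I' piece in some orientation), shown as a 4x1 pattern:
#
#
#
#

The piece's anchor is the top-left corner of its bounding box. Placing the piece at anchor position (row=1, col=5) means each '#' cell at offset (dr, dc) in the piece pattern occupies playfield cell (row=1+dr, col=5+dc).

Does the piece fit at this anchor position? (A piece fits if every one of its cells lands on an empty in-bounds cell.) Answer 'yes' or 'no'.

Answer: no

Derivation:
Check each piece cell at anchor (1, 5):
  offset (0,0) -> (1,5): occupied ('#') -> FAIL
  offset (1,0) -> (2,5): empty -> OK
  offset (2,0) -> (3,5): occupied ('#') -> FAIL
  offset (3,0) -> (4,5): empty -> OK
All cells valid: no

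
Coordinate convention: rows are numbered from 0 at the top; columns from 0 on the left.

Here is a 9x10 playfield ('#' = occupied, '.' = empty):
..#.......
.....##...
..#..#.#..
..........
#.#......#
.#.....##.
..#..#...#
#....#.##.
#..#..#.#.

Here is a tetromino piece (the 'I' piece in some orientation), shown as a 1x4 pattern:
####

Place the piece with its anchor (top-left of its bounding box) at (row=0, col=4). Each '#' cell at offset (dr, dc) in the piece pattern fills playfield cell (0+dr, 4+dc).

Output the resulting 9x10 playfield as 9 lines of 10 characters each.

Fill (0+0,4+0) = (0,4)
Fill (0+0,4+1) = (0,5)
Fill (0+0,4+2) = (0,6)
Fill (0+0,4+3) = (0,7)

Answer: ..#.####..
.....##...
..#..#.#..
..........
#.#......#
.#.....##.
..#..#...#
#....#.##.
#..#..#.#.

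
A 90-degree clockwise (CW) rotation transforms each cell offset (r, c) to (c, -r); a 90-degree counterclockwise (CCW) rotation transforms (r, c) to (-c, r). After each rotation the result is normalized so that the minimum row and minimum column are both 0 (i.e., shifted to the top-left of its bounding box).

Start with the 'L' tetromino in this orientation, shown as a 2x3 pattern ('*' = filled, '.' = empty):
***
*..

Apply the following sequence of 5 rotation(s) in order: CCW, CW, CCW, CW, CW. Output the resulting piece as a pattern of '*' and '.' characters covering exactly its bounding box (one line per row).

Start:
***
*..
After rotation 1 (CCW):
*.
*.
**
After rotation 2 (CW):
***
*..
After rotation 3 (CCW):
*.
*.
**
After rotation 4 (CW):
***
*..
After rotation 5 (CW):
**
.*
.*

Answer: **
.*
.*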